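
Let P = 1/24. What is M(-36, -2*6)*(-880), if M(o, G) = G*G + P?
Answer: -380270/3 ≈ -1.2676e+5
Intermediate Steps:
P = 1/24 ≈ 0.041667
M(o, G) = 1/24 + G² (M(o, G) = G*G + 1/24 = G² + 1/24 = 1/24 + G²)
M(-36, -2*6)*(-880) = (1/24 + (-2*6)²)*(-880) = (1/24 + (-12)²)*(-880) = (1/24 + 144)*(-880) = (3457/24)*(-880) = -380270/3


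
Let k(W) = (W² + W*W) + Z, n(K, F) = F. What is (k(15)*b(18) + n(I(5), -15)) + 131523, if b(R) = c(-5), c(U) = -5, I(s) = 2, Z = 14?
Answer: 129188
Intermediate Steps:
k(W) = 14 + 2*W² (k(W) = (W² + W*W) + 14 = (W² + W²) + 14 = 2*W² + 14 = 14 + 2*W²)
b(R) = -5
(k(15)*b(18) + n(I(5), -15)) + 131523 = ((14 + 2*15²)*(-5) - 15) + 131523 = ((14 + 2*225)*(-5) - 15) + 131523 = ((14 + 450)*(-5) - 15) + 131523 = (464*(-5) - 15) + 131523 = (-2320 - 15) + 131523 = -2335 + 131523 = 129188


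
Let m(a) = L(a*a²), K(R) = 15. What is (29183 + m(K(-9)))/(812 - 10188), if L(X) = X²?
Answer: -356869/293 ≈ -1218.0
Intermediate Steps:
m(a) = a⁶ (m(a) = (a*a²)² = (a³)² = a⁶)
(29183 + m(K(-9)))/(812 - 10188) = (29183 + 15⁶)/(812 - 10188) = (29183 + 11390625)/(-9376) = 11419808*(-1/9376) = -356869/293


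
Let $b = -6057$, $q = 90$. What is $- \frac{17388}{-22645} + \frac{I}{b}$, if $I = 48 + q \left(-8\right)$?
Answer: $\frac{5739836}{6531465} \approx 0.8788$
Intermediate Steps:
$I = -672$ ($I = 48 + 90 \left(-8\right) = 48 - 720 = -672$)
$- \frac{17388}{-22645} + \frac{I}{b} = - \frac{17388}{-22645} - \frac{672}{-6057} = \left(-17388\right) \left(- \frac{1}{22645}\right) - - \frac{224}{2019} = \frac{2484}{3235} + \frac{224}{2019} = \frac{5739836}{6531465}$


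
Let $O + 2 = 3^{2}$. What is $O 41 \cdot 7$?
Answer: $2009$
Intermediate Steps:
$O = 7$ ($O = -2 + 3^{2} = -2 + 9 = 7$)
$O 41 \cdot 7 = 7 \cdot 41 \cdot 7 = 287 \cdot 7 = 2009$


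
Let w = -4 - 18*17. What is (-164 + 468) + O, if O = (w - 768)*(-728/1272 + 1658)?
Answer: -284038082/159 ≈ -1.7864e+6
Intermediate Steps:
w = -310 (w = -4 - 306 = -310)
O = -284086418/159 (O = (-310 - 768)*(-728/1272 + 1658) = -1078*(-728*1/1272 + 1658) = -1078*(-91/159 + 1658) = -1078*263531/159 = -284086418/159 ≈ -1.7867e+6)
(-164 + 468) + O = (-164 + 468) - 284086418/159 = 304 - 284086418/159 = -284038082/159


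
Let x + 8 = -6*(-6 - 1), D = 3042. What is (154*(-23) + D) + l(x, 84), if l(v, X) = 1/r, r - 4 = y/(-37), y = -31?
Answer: -89463/179 ≈ -499.79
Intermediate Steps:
r = 179/37 (r = 4 - 31/(-37) = 4 - 31*(-1/37) = 4 + 31/37 = 179/37 ≈ 4.8378)
x = 34 (x = -8 - 6*(-6 - 1) = -8 - 6*(-7) = -8 + 42 = 34)
l(v, X) = 37/179 (l(v, X) = 1/(179/37) = 37/179)
(154*(-23) + D) + l(x, 84) = (154*(-23) + 3042) + 37/179 = (-3542 + 3042) + 37/179 = -500 + 37/179 = -89463/179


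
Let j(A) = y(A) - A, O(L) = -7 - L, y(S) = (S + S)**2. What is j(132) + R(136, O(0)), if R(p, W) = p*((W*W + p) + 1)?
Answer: 94860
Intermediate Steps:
y(S) = 4*S**2 (y(S) = (2*S)**2 = 4*S**2)
R(p, W) = p*(1 + p + W**2) (R(p, W) = p*((W**2 + p) + 1) = p*((p + W**2) + 1) = p*(1 + p + W**2))
j(A) = -A + 4*A**2 (j(A) = 4*A**2 - A = -A + 4*A**2)
j(132) + R(136, O(0)) = 132*(-1 + 4*132) + 136*(1 + 136 + (-7 - 1*0)**2) = 132*(-1 + 528) + 136*(1 + 136 + (-7 + 0)**2) = 132*527 + 136*(1 + 136 + (-7)**2) = 69564 + 136*(1 + 136 + 49) = 69564 + 136*186 = 69564 + 25296 = 94860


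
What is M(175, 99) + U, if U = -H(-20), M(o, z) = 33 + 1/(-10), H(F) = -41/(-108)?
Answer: 17561/540 ≈ 32.520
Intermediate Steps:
H(F) = 41/108 (H(F) = -41*(-1/108) = 41/108)
M(o, z) = 329/10 (M(o, z) = 33 - ⅒ = 329/10)
U = -41/108 (U = -1*41/108 = -41/108 ≈ -0.37963)
M(175, 99) + U = 329/10 - 41/108 = 17561/540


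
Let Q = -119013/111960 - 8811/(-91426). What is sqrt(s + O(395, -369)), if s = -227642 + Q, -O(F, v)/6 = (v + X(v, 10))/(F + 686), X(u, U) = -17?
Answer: I*sqrt(193554941402516168733812736870)/922097950980 ≈ 477.12*I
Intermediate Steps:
Q = -1649067163/1706009160 (Q = -119013*1/111960 - 8811*(-1/91426) = -39671/37320 + 8811/91426 = -1649067163/1706009160 ≈ -0.96662)
O(F, v) = -6*(-17 + v)/(686 + F) (O(F, v) = -6*(v - 17)/(F + 686) = -6*(-17 + v)/(686 + F))
s = -388360986267883/1706009160 (s = -227642 - 1649067163/1706009160 = -388360986267883/1706009160 ≈ -2.2764e+5)
sqrt(s + O(395, -369)) = sqrt(-388360986267883/1706009160 + 6*(17 - 1*(-369))/(686 + 395)) = sqrt(-388360986267883/1706009160 + 6*(17 + 369)/1081) = sqrt(-388360986267883/1706009160 + 6*(1/1081)*386) = sqrt(-388360986267883/1706009160 + 2316/1081) = sqrt(-419814275038366963/1844195901960) = I*sqrt(193554941402516168733812736870)/922097950980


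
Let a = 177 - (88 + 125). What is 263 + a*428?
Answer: -15145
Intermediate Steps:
a = -36 (a = 177 - 1*213 = 177 - 213 = -36)
263 + a*428 = 263 - 36*428 = 263 - 15408 = -15145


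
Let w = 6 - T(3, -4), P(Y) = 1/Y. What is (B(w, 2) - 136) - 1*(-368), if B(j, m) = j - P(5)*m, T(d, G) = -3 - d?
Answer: 1218/5 ≈ 243.60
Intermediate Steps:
w = 12 (w = 6 - (-3 - 1*3) = 6 - (-3 - 3) = 6 - 1*(-6) = 6 + 6 = 12)
B(j, m) = j - m/5
(B(w, 2) - 136) - 1*(-368) = ((12 - 1/5*2) - 136) - 1*(-368) = ((12 - 2/5) - 136) + 368 = (58/5 - 136) + 368 = -622/5 + 368 = 1218/5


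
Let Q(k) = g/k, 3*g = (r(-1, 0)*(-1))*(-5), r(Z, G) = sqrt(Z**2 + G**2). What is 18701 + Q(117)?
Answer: 6564056/351 ≈ 18701.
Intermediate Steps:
r(Z, G) = sqrt(G**2 + Z**2)
g = 5/3 (g = ((sqrt(0**2 + (-1)**2)*(-1))*(-5))/3 = ((sqrt(0 + 1)*(-1))*(-5))/3 = ((sqrt(1)*(-1))*(-5))/3 = ((1*(-1))*(-5))/3 = (-1*(-5))/3 = (1/3)*5 = 5/3 ≈ 1.6667)
Q(k) = 5/(3*k)
18701 + Q(117) = 18701 + (5/3)/117 = 18701 + (5/3)*(1/117) = 18701 + 5/351 = 6564056/351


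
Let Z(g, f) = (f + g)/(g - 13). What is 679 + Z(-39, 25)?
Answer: 17661/26 ≈ 679.27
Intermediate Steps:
Z(g, f) = (f + g)/(-13 + g)
679 + Z(-39, 25) = 679 + (25 - 39)/(-13 - 39) = 679 - 14/(-52) = 679 - 1/52*(-14) = 679 + 7/26 = 17661/26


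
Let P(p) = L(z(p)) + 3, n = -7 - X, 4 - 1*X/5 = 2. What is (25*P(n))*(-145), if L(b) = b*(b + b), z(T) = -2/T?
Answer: -3171875/289 ≈ -10975.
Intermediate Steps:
X = 10 (X = 20 - 5*2 = 20 - 10 = 10)
n = -17 (n = -7 - 1*10 = -7 - 10 = -17)
L(b) = 2*b² (L(b) = b*(2*b) = 2*b²)
P(p) = 3 + 8/p² (P(p) = 2*(-2/p)² + 3 = 2*(4/p²) + 3 = 8/p² + 3 = 3 + 8/p²)
(25*P(n))*(-145) = (25*(3 + 8/(-17)²))*(-145) = (25*(3 + 8*(1/289)))*(-145) = (25*(3 + 8/289))*(-145) = (25*(875/289))*(-145) = (21875/289)*(-145) = -3171875/289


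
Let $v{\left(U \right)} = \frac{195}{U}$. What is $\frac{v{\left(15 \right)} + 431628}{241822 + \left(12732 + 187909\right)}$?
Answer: $\frac{61663}{63209} \approx 0.97554$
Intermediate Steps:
$\frac{v{\left(15 \right)} + 431628}{241822 + \left(12732 + 187909\right)} = \frac{\frac{195}{15} + 431628}{241822 + \left(12732 + 187909\right)} = \frac{195 \cdot \frac{1}{15} + 431628}{241822 + 200641} = \frac{13 + 431628}{442463} = 431641 \cdot \frac{1}{442463} = \frac{61663}{63209}$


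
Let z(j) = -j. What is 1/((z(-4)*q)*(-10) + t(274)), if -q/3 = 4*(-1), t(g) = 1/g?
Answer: -274/131519 ≈ -0.0020833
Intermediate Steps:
q = 12 (q = -12*(-1) = -3*(-4) = 12)
1/((z(-4)*q)*(-10) + t(274)) = 1/((-1*(-4)*12)*(-10) + 1/274) = 1/((4*12)*(-10) + 1/274) = 1/(48*(-10) + 1/274) = 1/(-480 + 1/274) = 1/(-131519/274) = -274/131519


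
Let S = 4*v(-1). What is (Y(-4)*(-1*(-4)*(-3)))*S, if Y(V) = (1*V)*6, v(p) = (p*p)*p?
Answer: -1152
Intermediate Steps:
v(p) = p³ (v(p) = p²*p = p³)
S = -4 (S = 4*(-1)³ = 4*(-1) = -4)
Y(V) = 6*V (Y(V) = V*6 = 6*V)
(Y(-4)*(-1*(-4)*(-3)))*S = ((6*(-4))*(-1*(-4)*(-3)))*(-4) = -96*(-3)*(-4) = -24*(-12)*(-4) = 288*(-4) = -1152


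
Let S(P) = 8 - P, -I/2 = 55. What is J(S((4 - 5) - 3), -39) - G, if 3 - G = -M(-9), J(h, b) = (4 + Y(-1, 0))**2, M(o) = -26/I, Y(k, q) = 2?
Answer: 1802/55 ≈ 32.764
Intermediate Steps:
I = -110 (I = -2*55 = -110)
M(o) = 13/55 (M(o) = -26/(-110) = -26*(-1/110) = 13/55)
J(h, b) = 36 (J(h, b) = (4 + 2)**2 = 6**2 = 36)
G = 178/55 (G = 3 - (-1)*13/55 = 3 - 1*(-13/55) = 3 + 13/55 = 178/55 ≈ 3.2364)
J(S((4 - 5) - 3), -39) - G = 36 - 1*178/55 = 36 - 178/55 = 1802/55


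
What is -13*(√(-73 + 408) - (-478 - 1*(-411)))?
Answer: -871 - 13*√335 ≈ -1108.9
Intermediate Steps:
-13*(√(-73 + 408) - (-478 - 1*(-411))) = -13*(√335 - (-478 + 411)) = -13*(√335 - 1*(-67)) = -13*(√335 + 67) = -13*(67 + √335) = -871 - 13*√335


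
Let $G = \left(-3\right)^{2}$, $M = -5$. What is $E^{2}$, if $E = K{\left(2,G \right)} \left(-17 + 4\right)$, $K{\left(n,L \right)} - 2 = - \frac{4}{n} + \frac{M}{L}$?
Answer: $\frac{4225}{81} \approx 52.161$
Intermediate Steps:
$G = 9$
$K{\left(n,L \right)} = 2 - \frac{5}{L} - \frac{4}{n}$ ($K{\left(n,L \right)} = 2 - \left(\frac{4}{n} + \frac{5}{L}\right) = 2 - \frac{5}{L} - \frac{4}{n}$)
$E = \frac{65}{9}$ ($E = \left(2 - \frac{5}{9} - \frac{4}{2}\right) \left(-17 + 4\right) = \left(2 - \frac{5}{9} - 2\right) \left(-13\right) = \left(- \frac{5}{9}\right) \left(-13\right) = \frac{65}{9} \approx 7.2222$)
$E^{2} = \left(\frac{65}{9}\right)^{2} = \frac{4225}{81}$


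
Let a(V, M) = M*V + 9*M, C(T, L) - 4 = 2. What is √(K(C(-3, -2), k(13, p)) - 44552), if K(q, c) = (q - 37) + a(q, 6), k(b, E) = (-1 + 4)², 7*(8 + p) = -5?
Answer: I*√44493 ≈ 210.93*I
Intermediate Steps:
p = -61/7 (p = -8 + (⅐)*(-5) = -8 - 5/7 = -61/7 ≈ -8.7143)
C(T, L) = 6 (C(T, L) = 4 + 2 = 6)
k(b, E) = 9 (k(b, E) = 3² = 9)
a(V, M) = 9*M + M*V
K(q, c) = 17 + 7*q (K(q, c) = (q - 37) + 6*(9 + q) = (-37 + q) + (54 + 6*q) = 17 + 7*q)
√(K(C(-3, -2), k(13, p)) - 44552) = √((17 + 7*6) - 44552) = √((17 + 42) - 44552) = √(59 - 44552) = √(-44493) = I*√44493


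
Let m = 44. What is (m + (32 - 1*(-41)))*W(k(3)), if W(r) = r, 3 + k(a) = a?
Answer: 0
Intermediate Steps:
k(a) = -3 + a
(m + (32 - 1*(-41)))*W(k(3)) = (44 + (32 - 1*(-41)))*(-3 + 3) = (44 + (32 + 41))*0 = (44 + 73)*0 = 117*0 = 0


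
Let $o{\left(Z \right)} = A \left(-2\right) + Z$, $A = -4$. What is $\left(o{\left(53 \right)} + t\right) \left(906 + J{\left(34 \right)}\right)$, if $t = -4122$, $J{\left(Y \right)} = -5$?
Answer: $-3658961$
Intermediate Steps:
$o{\left(Z \right)} = 8 + Z$ ($o{\left(Z \right)} = \left(-4\right) \left(-2\right) + Z = 8 + Z$)
$\left(o{\left(53 \right)} + t\right) \left(906 + J{\left(34 \right)}\right) = \left(\left(8 + 53\right) - 4122\right) \left(906 - 5\right) = \left(61 - 4122\right) 901 = \left(-4061\right) 901 = -3658961$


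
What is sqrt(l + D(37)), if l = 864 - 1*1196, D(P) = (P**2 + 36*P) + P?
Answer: sqrt(2406) ≈ 49.051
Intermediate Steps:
D(P) = P**2 + 37*P
l = -332 (l = 864 - 1196 = -332)
sqrt(l + D(37)) = sqrt(-332 + 37*(37 + 37)) = sqrt(-332 + 37*74) = sqrt(-332 + 2738) = sqrt(2406)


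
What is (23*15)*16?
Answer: 5520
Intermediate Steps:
(23*15)*16 = 345*16 = 5520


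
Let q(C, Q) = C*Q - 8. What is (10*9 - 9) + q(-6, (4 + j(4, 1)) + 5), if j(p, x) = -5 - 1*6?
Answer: 85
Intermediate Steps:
j(p, x) = -11 (j(p, x) = -5 - 6 = -11)
q(C, Q) = -8 + C*Q
(10*9 - 9) + q(-6, (4 + j(4, 1)) + 5) = (10*9 - 9) + (-8 - 6*((4 - 11) + 5)) = (90 - 9) + (-8 - 6*(-7 + 5)) = 81 + (-8 - 6*(-2)) = 81 + (-8 + 12) = 81 + 4 = 85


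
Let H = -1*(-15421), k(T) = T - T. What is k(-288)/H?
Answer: 0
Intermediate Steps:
k(T) = 0
H = 15421
k(-288)/H = 0/15421 = 0*(1/15421) = 0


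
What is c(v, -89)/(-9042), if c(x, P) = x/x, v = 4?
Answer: -1/9042 ≈ -0.00011060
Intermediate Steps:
c(x, P) = 1
c(v, -89)/(-9042) = 1/(-9042) = 1*(-1/9042) = -1/9042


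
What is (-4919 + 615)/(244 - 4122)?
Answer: 2152/1939 ≈ 1.1098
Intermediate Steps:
(-4919 + 615)/(244 - 4122) = -4304/(-3878) = -4304*(-1/3878) = 2152/1939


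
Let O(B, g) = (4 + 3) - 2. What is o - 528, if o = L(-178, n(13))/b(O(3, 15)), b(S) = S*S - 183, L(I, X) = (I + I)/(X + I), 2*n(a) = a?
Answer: -14307572/27097 ≈ -528.01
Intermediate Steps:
O(B, g) = 5 (O(B, g) = 7 - 2 = 5)
n(a) = a/2
L(I, X) = 2*I/(I + X) (L(I, X) = (2*I)/(I + X) = 2*I/(I + X))
b(S) = -183 + S² (b(S) = S² - 183 = -183 + S²)
o = -356/27097 (o = (2*(-178)/(-178 + (½)*13))/(-183 + 5²) = (2*(-178)/(-178 + 13/2))/(-183 + 25) = (2*(-178)/(-343/2))/(-158) = (2*(-178)*(-2/343))*(-1/158) = (712/343)*(-1/158) = -356/27097 ≈ -0.013138)
o - 528 = -356/27097 - 528 = -14307572/27097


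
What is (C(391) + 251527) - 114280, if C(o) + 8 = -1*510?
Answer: 136729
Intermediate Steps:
C(o) = -518 (C(o) = -8 - 1*510 = -8 - 510 = -518)
(C(391) + 251527) - 114280 = (-518 + 251527) - 114280 = 251009 - 114280 = 136729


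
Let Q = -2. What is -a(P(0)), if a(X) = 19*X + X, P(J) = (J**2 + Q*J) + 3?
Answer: -60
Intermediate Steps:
P(J) = 3 + J**2 - 2*J (P(J) = (J**2 - 2*J) + 3 = 3 + J**2 - 2*J)
a(X) = 20*X
-a(P(0)) = -20*(3 + 0**2 - 2*0) = -20*(3 + 0 + 0) = -20*3 = -1*60 = -60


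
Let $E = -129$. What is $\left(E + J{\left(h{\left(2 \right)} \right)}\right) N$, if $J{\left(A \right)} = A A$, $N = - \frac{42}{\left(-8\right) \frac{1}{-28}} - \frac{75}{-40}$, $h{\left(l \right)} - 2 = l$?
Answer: $\frac{131193}{8} \approx 16399.0$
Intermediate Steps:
$h{\left(l \right)} = 2 + l$
$N = - \frac{1161}{8}$ ($N = - \frac{42}{\left(-8\right) \left(- \frac{1}{28}\right)} - - \frac{15}{8} = - \frac{42}{\frac{2}{7}} + \frac{15}{8} = \left(-42\right) \frac{7}{2} + \frac{15}{8} = -147 + \frac{15}{8} = - \frac{1161}{8} \approx -145.13$)
$J{\left(A \right)} = A^{2}$
$\left(E + J{\left(h{\left(2 \right)} \right)}\right) N = \left(-129 + \left(2 + 2\right)^{2}\right) \left(- \frac{1161}{8}\right) = \left(-129 + 4^{2}\right) \left(- \frac{1161}{8}\right) = \left(-129 + 16\right) \left(- \frac{1161}{8}\right) = \left(-113\right) \left(- \frac{1161}{8}\right) = \frac{131193}{8}$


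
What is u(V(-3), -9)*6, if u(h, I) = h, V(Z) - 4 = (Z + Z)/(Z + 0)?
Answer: 36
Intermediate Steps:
V(Z) = 6 (V(Z) = 4 + (Z + Z)/(Z + 0) = 4 + (2*Z)/Z = 4 + 2 = 6)
u(V(-3), -9)*6 = 6*6 = 36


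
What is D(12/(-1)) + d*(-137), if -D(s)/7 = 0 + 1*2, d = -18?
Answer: 2452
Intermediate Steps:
D(s) = -14 (D(s) = -7*(0 + 1*2) = -7*(0 + 2) = -7*2 = -14)
D(12/(-1)) + d*(-137) = -14 - 18*(-137) = -14 + 2466 = 2452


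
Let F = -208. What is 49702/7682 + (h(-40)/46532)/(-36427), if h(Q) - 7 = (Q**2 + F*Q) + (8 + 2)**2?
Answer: 42122932432857/6510576290924 ≈ 6.4699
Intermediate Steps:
h(Q) = 107 + Q**2 - 208*Q (h(Q) = 7 + ((Q**2 - 208*Q) + (8 + 2)**2) = 7 + ((Q**2 - 208*Q) + 10**2) = 7 + ((Q**2 - 208*Q) + 100) = 7 + (100 + Q**2 - 208*Q) = 107 + Q**2 - 208*Q)
49702/7682 + (h(-40)/46532)/(-36427) = 49702/7682 + ((107 + (-40)**2 - 208*(-40))/46532)/(-36427) = 49702*(1/7682) + ((107 + 1600 + 8320)*(1/46532))*(-1/36427) = 24851/3841 + (10027*(1/46532))*(-1/36427) = 24851/3841 + (10027/46532)*(-1/36427) = 24851/3841 - 10027/1695021164 = 42122932432857/6510576290924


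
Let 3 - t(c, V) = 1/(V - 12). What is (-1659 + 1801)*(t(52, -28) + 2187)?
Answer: 6219671/20 ≈ 3.1098e+5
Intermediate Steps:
t(c, V) = 3 - 1/(-12 + V) (t(c, V) = 3 - 1/(V - 12) = 3 - 1/(-12 + V))
(-1659 + 1801)*(t(52, -28) + 2187) = (-1659 + 1801)*((-37 + 3*(-28))/(-12 - 28) + 2187) = 142*((-37 - 84)/(-40) + 2187) = 142*(-1/40*(-121) + 2187) = 142*(121/40 + 2187) = 142*(87601/40) = 6219671/20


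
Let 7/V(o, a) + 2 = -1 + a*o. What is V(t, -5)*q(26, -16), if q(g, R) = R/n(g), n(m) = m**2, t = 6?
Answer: 28/5577 ≈ 0.0050206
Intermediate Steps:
V(o, a) = 7/(-3 + a*o) (V(o, a) = 7/(-2 + (-1 + a*o)) = 7/(-3 + a*o))
q(g, R) = R/g**2 (q(g, R) = R/(g**2) = R/g**2)
V(t, -5)*q(26, -16) = (7/(-3 - 5*6))*(-16/26**2) = (7/(-3 - 30))*(-16*1/676) = (7/(-33))*(-4/169) = (7*(-1/33))*(-4/169) = -7/33*(-4/169) = 28/5577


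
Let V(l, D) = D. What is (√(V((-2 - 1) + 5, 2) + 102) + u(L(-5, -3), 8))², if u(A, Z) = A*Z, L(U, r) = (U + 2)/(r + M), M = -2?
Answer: 3176/25 + 96*√26/5 ≈ 224.94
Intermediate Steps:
L(U, r) = (2 + U)/(-2 + r) (L(U, r) = (U + 2)/(r - 2) = (2 + U)/(-2 + r))
(√(V((-2 - 1) + 5, 2) + 102) + u(L(-5, -3), 8))² = (√(2 + 102) + ((2 - 5)/(-2 - 3))*8)² = (√104 + (-3/(-5))*8)² = (2*√26 - ⅕*(-3)*8)² = (2*√26 + (⅗)*8)² = (2*√26 + 24/5)² = (24/5 + 2*√26)²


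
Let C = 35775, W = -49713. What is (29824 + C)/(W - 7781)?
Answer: -65599/57494 ≈ -1.1410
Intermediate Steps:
(29824 + C)/(W - 7781) = (29824 + 35775)/(-49713 - 7781) = 65599/(-57494) = 65599*(-1/57494) = -65599/57494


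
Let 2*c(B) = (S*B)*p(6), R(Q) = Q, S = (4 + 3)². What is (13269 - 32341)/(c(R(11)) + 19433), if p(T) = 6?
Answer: -9536/10525 ≈ -0.90603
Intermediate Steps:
S = 49 (S = 7² = 49)
c(B) = 147*B (c(B) = ((49*B)*6)/2 = (294*B)/2 = 147*B)
(13269 - 32341)/(c(R(11)) + 19433) = (13269 - 32341)/(147*11 + 19433) = -19072/(1617 + 19433) = -19072/21050 = -19072*1/21050 = -9536/10525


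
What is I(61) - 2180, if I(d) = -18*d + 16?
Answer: -3262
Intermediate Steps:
I(d) = 16 - 18*d
I(61) - 2180 = (16 - 18*61) - 2180 = (16 - 1098) - 2180 = -1082 - 2180 = -3262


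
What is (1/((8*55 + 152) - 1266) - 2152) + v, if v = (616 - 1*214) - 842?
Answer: -1747009/674 ≈ -2592.0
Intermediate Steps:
v = -440 (v = (616 - 214) - 842 = 402 - 842 = -440)
(1/((8*55 + 152) - 1266) - 2152) + v = (1/((8*55 + 152) - 1266) - 2152) - 440 = (1/((440 + 152) - 1266) - 2152) - 440 = (1/(592 - 1266) - 2152) - 440 = (1/(-674) - 2152) - 440 = (-1/674 - 2152) - 440 = -1450449/674 - 440 = -1747009/674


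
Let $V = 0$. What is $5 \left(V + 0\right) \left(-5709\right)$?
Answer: $0$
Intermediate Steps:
$5 \left(V + 0\right) \left(-5709\right) = 5 \left(0 + 0\right) \left(-5709\right) = 5 \cdot 0 \left(-5709\right) = 0 \left(-5709\right) = 0$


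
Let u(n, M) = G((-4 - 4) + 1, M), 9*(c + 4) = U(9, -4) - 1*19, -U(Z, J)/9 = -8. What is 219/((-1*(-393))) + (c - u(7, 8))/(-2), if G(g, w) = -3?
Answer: -2225/1179 ≈ -1.8872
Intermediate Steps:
U(Z, J) = 72 (U(Z, J) = -9*(-8) = 72)
c = 17/9 (c = -4 + (72 - 1*19)/9 = -4 + (72 - 19)/9 = -4 + (⅑)*53 = -4 + 53/9 = 17/9 ≈ 1.8889)
u(n, M) = -3
219/((-1*(-393))) + (c - u(7, 8))/(-2) = 219/((-1*(-393))) + (17/9 - 1*(-3))/(-2) = 219/393 + (17/9 + 3)*(-½) = 219*(1/393) + (44/9)*(-½) = 73/131 - 22/9 = -2225/1179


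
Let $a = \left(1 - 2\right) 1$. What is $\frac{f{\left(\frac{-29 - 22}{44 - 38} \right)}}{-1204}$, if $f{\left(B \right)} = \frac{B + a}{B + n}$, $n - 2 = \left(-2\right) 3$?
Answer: $- \frac{19}{30100} \approx -0.00063123$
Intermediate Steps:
$a = -1$ ($a = \left(-1\right) 1 = -1$)
$n = -4$ ($n = 2 - 6 = -4$)
$f{\left(B \right)} = \frac{-1 + B}{-4 + B}$ ($f{\left(B \right)} = \frac{B - 1}{B - 4} = \frac{-1 + B}{-4 + B}$)
$\frac{f{\left(\frac{-29 - 22}{44 - 38} \right)}}{-1204} = \frac{\frac{1}{-4 + \frac{-29 - 22}{44 - 38}} \left(-1 + \frac{-29 - 22}{44 - 38}\right)}{-1204} = \frac{-1 - \frac{51}{6}}{-4 - \frac{51}{6}} \left(- \frac{1}{1204}\right) = \frac{-1 - \frac{17}{2}}{-4 - \frac{17}{2}} \left(- \frac{1}{1204}\right) = \frac{1}{- \frac{25}{2}} \left(- \frac{19}{2}\right) \left(- \frac{1}{1204}\right) = \left(- \frac{2}{25}\right) \left(- \frac{19}{2}\right) \left(- \frac{1}{1204}\right) = \frac{19}{25} \left(- \frac{1}{1204}\right) = - \frac{19}{30100}$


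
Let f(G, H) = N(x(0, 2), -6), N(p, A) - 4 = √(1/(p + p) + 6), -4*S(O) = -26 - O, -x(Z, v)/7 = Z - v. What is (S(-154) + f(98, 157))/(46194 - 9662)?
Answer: -7/9133 + 13*√7/511448 ≈ -0.00069920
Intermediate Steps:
x(Z, v) = -7*Z + 7*v (x(Z, v) = -7*(Z - v) = -7*Z + 7*v)
S(O) = 13/2 + O/4 (S(O) = -(-26 - O)/4 = 13/2 + O/4)
N(p, A) = 4 + √(6 + 1/(2*p)) (N(p, A) = 4 + √(1/(p + p) + 6) = 4 + √(1/(2*p) + 6) = 4 + √(6 + 1/(2*p)))
f(G, H) = 4 + 13*√7/14 (f(G, H) = 4 + √(24 + 2/(-7*0 + 7*2))/2 = 4 + √(24 + 2/(0 + 14))/2 = 4 + √(24 + 2/14)/2 = 4 + √(24 + 2*(1/14))/2 = 4 + √(24 + ⅐)/2 = 4 + √(169/7)/2 = 4 + (13*√7/7)/2 = 4 + 13*√7/14)
(S(-154) + f(98, 157))/(46194 - 9662) = ((13/2 + (¼)*(-154)) + (4 + 13*√7/14))/(46194 - 9662) = ((13/2 - 77/2) + (4 + 13*√7/14))/36532 = (-32 + (4 + 13*√7/14))*(1/36532) = (-28 + 13*√7/14)*(1/36532) = -7/9133 + 13*√7/511448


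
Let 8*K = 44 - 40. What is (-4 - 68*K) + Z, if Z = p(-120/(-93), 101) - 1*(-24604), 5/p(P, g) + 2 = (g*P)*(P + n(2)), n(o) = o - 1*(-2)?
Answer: 16229237913/660638 ≈ 24566.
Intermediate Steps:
K = ½ (K = (44 - 40)/8 = (⅛)*4 = ½ ≈ 0.50000)
n(o) = 2 + o (n(o) = o + 2 = 2 + o)
p(P, g) = 5/(-2 + P*g*(4 + P)) (p(P, g) = 5/(-2 + (g*P)*(P + (2 + 2))) = 5/(-2 + (P*g)*(P + 4)) = 5/(-2 + (P*g)*(4 + P)) = 5/(-2 + P*g*(4 + P)))
Z = 16254342157/660638 (Z = 5/(-2 + 101*(-120/(-93))² + 4*(-120/(-93))*101) - 1*(-24604) = 5/(-2 + 101*(-120*(-1/93))² + 4*(-120*(-1/93))*101) + 24604 = 5/(-2 + 101*(40/31)² + 4*(40/31)*101) + 24604 = 5/(-2 + 101*(1600/961) + 16160/31) + 24604 = 5/(-2 + 161600/961 + 16160/31) + 24604 = 5/(660638/961) + 24604 = 5*(961/660638) + 24604 = 4805/660638 + 24604 = 16254342157/660638 ≈ 24604.)
(-4 - 68*K) + Z = (-4 - 68*½) + 16254342157/660638 = (-4 - 34) + 16254342157/660638 = -38 + 16254342157/660638 = 16229237913/660638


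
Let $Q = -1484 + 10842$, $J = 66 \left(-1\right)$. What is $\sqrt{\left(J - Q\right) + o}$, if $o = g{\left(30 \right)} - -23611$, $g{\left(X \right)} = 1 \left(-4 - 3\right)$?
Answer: $2 \sqrt{3545} \approx 119.08$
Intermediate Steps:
$g{\left(X \right)} = -7$ ($g{\left(X \right)} = 1 \left(-7\right) = -7$)
$J = -66$
$Q = 9358$
$o = 23604$ ($o = -7 - -23611 = -7 + 23611 = 23604$)
$\sqrt{\left(J - Q\right) + o} = \sqrt{\left(-66 - 9358\right) + 23604} = \sqrt{-9424 + 23604} = \sqrt{14180} = 2 \sqrt{3545}$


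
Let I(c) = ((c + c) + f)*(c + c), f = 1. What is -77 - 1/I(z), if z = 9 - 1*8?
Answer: -463/6 ≈ -77.167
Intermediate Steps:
z = 1 (z = 9 - 8 = 1)
I(c) = 2*c*(1 + 2*c) (I(c) = ((c + c) + 1)*(c + c) = (2*c + 1)*(2*c) = (1 + 2*c)*(2*c) = 2*c*(1 + 2*c))
-77 - 1/I(z) = -77 - 1/(2*1*(1 + 2*1)) = -77 - 1/(2*1*(1 + 2)) = -77 - 1/(2*1*3) = -77 - 1/6 = -77 - 1*⅙ = -77 - ⅙ = -463/6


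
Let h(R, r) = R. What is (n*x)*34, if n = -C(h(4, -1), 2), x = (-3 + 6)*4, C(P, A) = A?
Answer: -816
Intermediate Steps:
x = 12 (x = 3*4 = 12)
n = -2 (n = -1*2 = -2)
(n*x)*34 = -2*12*34 = -24*34 = -816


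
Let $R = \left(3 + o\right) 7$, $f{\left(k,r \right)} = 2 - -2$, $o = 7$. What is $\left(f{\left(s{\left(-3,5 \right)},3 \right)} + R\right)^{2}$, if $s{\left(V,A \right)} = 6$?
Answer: $5476$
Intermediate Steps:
$f{\left(k,r \right)} = 4$ ($f{\left(k,r \right)} = 2 + 2 = 4$)
$R = 70$ ($R = \left(3 + 7\right) 7 = 10 \cdot 7 = 70$)
$\left(f{\left(s{\left(-3,5 \right)},3 \right)} + R\right)^{2} = \left(4 + 70\right)^{2} = 74^{2} = 5476$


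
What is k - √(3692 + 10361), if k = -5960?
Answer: -5960 - √14053 ≈ -6078.5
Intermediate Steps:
k - √(3692 + 10361) = -5960 - √(3692 + 10361) = -5960 - √14053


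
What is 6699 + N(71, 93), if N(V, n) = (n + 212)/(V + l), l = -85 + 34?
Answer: 26857/4 ≈ 6714.3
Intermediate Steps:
l = -51
N(V, n) = (212 + n)/(-51 + V) (N(V, n) = (n + 212)/(V - 51) = (212 + n)/(-51 + V))
6699 + N(71, 93) = 6699 + (212 + 93)/(-51 + 71) = 6699 + 305/20 = 6699 + (1/20)*305 = 6699 + 61/4 = 26857/4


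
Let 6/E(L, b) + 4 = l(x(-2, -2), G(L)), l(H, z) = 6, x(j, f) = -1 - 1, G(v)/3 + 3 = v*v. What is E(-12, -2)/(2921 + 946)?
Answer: 1/1289 ≈ 0.00077580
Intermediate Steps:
G(v) = -9 + 3*v² (G(v) = -9 + 3*(v*v) = -9 + 3*v²)
x(j, f) = -2
E(L, b) = 3 (E(L, b) = 6/(-4 + 6) = 6/2 = 6*(½) = 3)
E(-12, -2)/(2921 + 946) = 3/(2921 + 946) = 3/3867 = (1/3867)*3 = 1/1289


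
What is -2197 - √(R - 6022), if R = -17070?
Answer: -2197 - 2*I*√5773 ≈ -2197.0 - 151.96*I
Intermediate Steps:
-2197 - √(R - 6022) = -2197 - √(-17070 - 6022) = -2197 - √(-23092) = -2197 - 2*I*√5773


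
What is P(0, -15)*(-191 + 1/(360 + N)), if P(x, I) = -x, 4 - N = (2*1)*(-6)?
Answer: 0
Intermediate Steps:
N = 16 (N = 4 - 2*1*(-6) = 4 - 2*(-6) = 4 - 1*(-12) = 4 + 12 = 16)
P(0, -15)*(-191 + 1/(360 + N)) = (-1*0)*(-191 + 1/(360 + 16)) = 0*(-191 + 1/376) = 0*(-71815/376) = 0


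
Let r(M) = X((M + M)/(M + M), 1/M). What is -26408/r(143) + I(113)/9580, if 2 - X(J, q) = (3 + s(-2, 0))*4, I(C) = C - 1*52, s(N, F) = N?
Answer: 126494381/9580 ≈ 13204.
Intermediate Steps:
I(C) = -52 + C (I(C) = C - 52 = -52 + C)
X(J, q) = -2 (X(J, q) = 2 - (3 - 2)*4 = 2 - 4 = -2)
r(M) = -2
-26408/r(143) + I(113)/9580 = -26408/(-2) + (-52 + 113)/9580 = -26408*(-1/2) + 61*(1/9580) = 13204 + 61/9580 = 126494381/9580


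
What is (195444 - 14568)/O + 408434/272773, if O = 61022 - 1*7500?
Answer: 35599146848/7299678253 ≈ 4.8768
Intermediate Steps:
O = 53522 (O = 61022 - 7500 = 53522)
(195444 - 14568)/O + 408434/272773 = (195444 - 14568)/53522 + 408434/272773 = 180876*(1/53522) + 408434*(1/272773) = 90438/26761 + 408434/272773 = 35599146848/7299678253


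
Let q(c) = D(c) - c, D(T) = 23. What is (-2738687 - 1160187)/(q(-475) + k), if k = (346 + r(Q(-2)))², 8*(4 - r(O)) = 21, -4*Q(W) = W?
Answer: -249527936/7754713 ≈ -32.178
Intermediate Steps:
Q(W) = -W/4
r(O) = 11/8 (r(O) = 4 - ⅛*21 = 4 - 21/8 = 11/8)
q(c) = 23 - c
k = 7722841/64 (k = (346 + 11/8)² = (2779/8)² = 7722841/64 ≈ 1.2067e+5)
(-2738687 - 1160187)/(q(-475) + k) = (-2738687 - 1160187)/((23 - 1*(-475)) + 7722841/64) = -3898874/((23 + 475) + 7722841/64) = -3898874/(498 + 7722841/64) = -3898874/7754713/64 = -3898874*64/7754713 = -249527936/7754713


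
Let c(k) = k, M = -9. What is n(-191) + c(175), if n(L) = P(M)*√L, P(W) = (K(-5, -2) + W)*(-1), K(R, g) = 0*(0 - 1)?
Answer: 175 + 9*I*√191 ≈ 175.0 + 124.38*I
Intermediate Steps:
K(R, g) = 0 (K(R, g) = 0*(-1) = 0)
P(W) = -W (P(W) = (0 + W)*(-1) = W*(-1) = -W)
n(L) = 9*√L (n(L) = (-1*(-9))*√L = 9*√L)
n(-191) + c(175) = 9*√(-191) + 175 = 9*(I*√191) + 175 = 9*I*√191 + 175 = 175 + 9*I*√191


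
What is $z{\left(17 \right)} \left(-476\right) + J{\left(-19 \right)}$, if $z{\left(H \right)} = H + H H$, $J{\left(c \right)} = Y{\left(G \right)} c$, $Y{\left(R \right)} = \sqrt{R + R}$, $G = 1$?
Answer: $-145656 - 19 \sqrt{2} \approx -1.4568 \cdot 10^{5}$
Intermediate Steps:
$Y{\left(R \right)} = \sqrt{2} \sqrt{R}$ ($Y{\left(R \right)} = \sqrt{2 R} = \sqrt{2} \sqrt{R}$)
$J{\left(c \right)} = c \sqrt{2}$ ($J{\left(c \right)} = \sqrt{2} \sqrt{1} c = \sqrt{2} \cdot 1 c = \sqrt{2} c = c \sqrt{2}$)
$z{\left(H \right)} = H + H^{2}$
$z{\left(17 \right)} \left(-476\right) + J{\left(-19 \right)} = 17 \left(1 + 17\right) \left(-476\right) - 19 \sqrt{2} = 17 \cdot 18 \left(-476\right) - 19 \sqrt{2} = 306 \left(-476\right) - 19 \sqrt{2} = -145656 - 19 \sqrt{2}$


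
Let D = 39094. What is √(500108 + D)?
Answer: √539202 ≈ 734.30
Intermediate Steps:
√(500108 + D) = √(500108 + 39094) = √539202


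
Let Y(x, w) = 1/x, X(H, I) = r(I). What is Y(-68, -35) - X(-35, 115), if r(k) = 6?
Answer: -409/68 ≈ -6.0147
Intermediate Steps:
X(H, I) = 6
Y(-68, -35) - X(-35, 115) = 1/(-68) - 1*6 = -1/68 - 6 = -409/68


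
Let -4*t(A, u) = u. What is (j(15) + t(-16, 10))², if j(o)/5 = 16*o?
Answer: 5736025/4 ≈ 1.4340e+6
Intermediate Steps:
t(A, u) = -u/4
j(o) = 80*o (j(o) = 5*(16*o) = 80*o)
(j(15) + t(-16, 10))² = (80*15 - ¼*10)² = (1200 - 5/2)² = (2395/2)² = 5736025/4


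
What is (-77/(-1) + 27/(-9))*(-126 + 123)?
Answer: -222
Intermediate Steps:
(-77/(-1) + 27/(-9))*(-126 + 123) = (-77*(-1) + 27*(-⅑))*(-3) = (77 - 3)*(-3) = 74*(-3) = -222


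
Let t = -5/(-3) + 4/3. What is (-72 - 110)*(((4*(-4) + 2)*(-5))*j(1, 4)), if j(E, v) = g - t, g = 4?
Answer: -12740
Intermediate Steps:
t = 3 (t = -5*(-⅓) + 4*(⅓) = 5/3 + 4/3 = 3)
j(E, v) = 1 (j(E, v) = 4 - 1*3 = 4 - 3 = 1)
(-72 - 110)*(((4*(-4) + 2)*(-5))*j(1, 4)) = (-72 - 110)*(((4*(-4) + 2)*(-5))*1) = -182*(-16 + 2)*(-5) = -182*(-14*(-5)) = -12740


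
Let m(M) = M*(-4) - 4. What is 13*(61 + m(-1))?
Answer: 793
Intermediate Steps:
m(M) = -4 - 4*M (m(M) = -4*M - 4 = -4 - 4*M)
13*(61 + m(-1)) = 13*(61 + (-4 - 4*(-1))) = 13*(61 + (-4 + 4)) = 13*(61 + 0) = 13*61 = 793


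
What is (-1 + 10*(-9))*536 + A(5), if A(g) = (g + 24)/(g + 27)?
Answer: -1560803/32 ≈ -48775.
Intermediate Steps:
A(g) = (24 + g)/(27 + g)
(-1 + 10*(-9))*536 + A(5) = (-1 + 10*(-9))*536 + (24 + 5)/(27 + 5) = (-1 - 90)*536 + 29/32 = -91*536 + (1/32)*29 = -48776 + 29/32 = -1560803/32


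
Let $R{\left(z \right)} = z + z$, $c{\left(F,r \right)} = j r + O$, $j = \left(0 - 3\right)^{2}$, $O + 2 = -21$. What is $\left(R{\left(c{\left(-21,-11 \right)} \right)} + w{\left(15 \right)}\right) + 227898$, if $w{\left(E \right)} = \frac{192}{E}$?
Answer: $\frac{1138334}{5} \approx 2.2767 \cdot 10^{5}$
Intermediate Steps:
$O = -23$ ($O = -2 - 21 = -23$)
$j = 9$ ($j = \left(-3\right)^{2} = 9$)
$c{\left(F,r \right)} = -23 + 9 r$ ($c{\left(F,r \right)} = 9 r - 23 = -23 + 9 r$)
$R{\left(z \right)} = 2 z$
$\left(R{\left(c{\left(-21,-11 \right)} \right)} + w{\left(15 \right)}\right) + 227898 = \left(2 \left(-23 + 9 \left(-11\right)\right) + \frac{192}{15}\right) + 227898 = \left(2 \left(-23 - 99\right) + 192 \cdot \frac{1}{15}\right) + 227898 = \left(2 \left(-122\right) + \frac{64}{5}\right) + 227898 = \left(-244 + \frac{64}{5}\right) + 227898 = - \frac{1156}{5} + 227898 = \frac{1138334}{5}$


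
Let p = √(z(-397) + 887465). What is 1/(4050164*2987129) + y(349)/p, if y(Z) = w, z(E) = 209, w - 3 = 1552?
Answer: 1/12098362339156 + 1555*√887674/887674 ≈ 1.6505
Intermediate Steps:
w = 1555 (w = 3 + 1552 = 1555)
y(Z) = 1555
p = √887674 (p = √(209 + 887465) = √887674 ≈ 942.16)
1/(4050164*2987129) + y(349)/p = 1/(4050164*2987129) + 1555/(√887674) = (1/4050164)*(1/2987129) + 1555*(√887674/887674) = 1/12098362339156 + 1555*√887674/887674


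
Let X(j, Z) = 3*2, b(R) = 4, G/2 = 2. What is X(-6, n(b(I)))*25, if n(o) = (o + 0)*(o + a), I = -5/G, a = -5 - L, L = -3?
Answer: 150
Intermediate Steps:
G = 4 (G = 2*2 = 4)
a = -2 (a = -5 - 1*(-3) = -5 + 3 = -2)
I = -5/4 ≈ -1.2500
n(o) = o*(-2 + o) (n(o) = (o + 0)*(o - 2) = o*(-2 + o))
X(j, Z) = 6
X(-6, n(b(I)))*25 = 6*25 = 150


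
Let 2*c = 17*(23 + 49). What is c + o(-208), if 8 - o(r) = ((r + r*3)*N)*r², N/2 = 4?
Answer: 287965804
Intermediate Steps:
N = 8 (N = 2*4 = 8)
c = 612 (c = (17*(23 + 49))/2 = (17*72)/2 = (½)*1224 = 612)
o(r) = 8 - 32*r³ (o(r) = 8 - (r + r*3)*8*r² = 8 - (r + 3*r)*8*r² = 8 - (4*r)*8*r² = 8 - 32*r*r² = 8 - 32*r³)
c + o(-208) = 612 + (8 - 32*(-208)³) = 612 + (8 - 32*(-8998912)) = 612 + (8 + 287965184) = 612 + 287965192 = 287965804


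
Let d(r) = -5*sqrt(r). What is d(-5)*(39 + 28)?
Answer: -335*I*sqrt(5) ≈ -749.08*I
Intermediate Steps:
d(-5)*(39 + 28) = (-5*I*sqrt(5))*(39 + 28) = -5*I*sqrt(5)*67 = -335*I*sqrt(5)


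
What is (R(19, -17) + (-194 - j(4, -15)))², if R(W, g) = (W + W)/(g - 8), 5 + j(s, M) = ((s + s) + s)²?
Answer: 69939769/625 ≈ 1.1190e+5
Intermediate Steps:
j(s, M) = -5 + 9*s² (j(s, M) = -5 + ((s + s) + s)² = -5 + (2*s + s)² = -5 + (3*s)² = -5 + 9*s²)
R(W, g) = 2*W/(-8 + g) (R(W, g) = (2*W)/(-8 + g) = 2*W/(-8 + g))
(R(19, -17) + (-194 - j(4, -15)))² = (2*19/(-8 - 17) + (-194 - (-5 + 9*4²)))² = (2*19/(-25) + (-194 - (-5 + 9*16)))² = (2*19*(-1/25) + (-194 - (-5 + 144)))² = (-38/25 + (-194 - 1*139))² = (-38/25 + (-194 - 139))² = (-38/25 - 333)² = (-8363/25)² = 69939769/625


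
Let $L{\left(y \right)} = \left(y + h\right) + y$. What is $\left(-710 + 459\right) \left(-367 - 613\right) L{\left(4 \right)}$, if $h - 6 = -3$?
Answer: $2705780$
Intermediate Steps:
$h = 3$ ($h = 6 - 3 = 3$)
$L{\left(y \right)} = 3 + 2 y$ ($L{\left(y \right)} = \left(y + 3\right) + y = \left(3 + y\right) + y = 3 + 2 y$)
$\left(-710 + 459\right) \left(-367 - 613\right) L{\left(4 \right)} = \left(-710 + 459\right) \left(-367 - 613\right) \left(3 + 2 \cdot 4\right) = \left(-251\right) \left(-980\right) \left(3 + 8\right) = 245980 \cdot 11 = 2705780$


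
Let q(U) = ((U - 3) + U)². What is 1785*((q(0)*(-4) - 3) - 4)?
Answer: -76755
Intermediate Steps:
q(U) = (-3 + 2*U)² (q(U) = ((-3 + U) + U)² = (-3 + 2*U)²)
1785*((q(0)*(-4) - 3) - 4) = 1785*(((-3 + 2*0)²*(-4) - 3) - 4) = 1785*(((-3 + 0)²*(-4) - 3) - 4) = 1785*(((-3)²*(-4) - 3) - 4) = 1785*((9*(-4) - 3) - 4) = 1785*((-36 - 3) - 4) = 1785*(-39 - 4) = 1785*(-43) = -76755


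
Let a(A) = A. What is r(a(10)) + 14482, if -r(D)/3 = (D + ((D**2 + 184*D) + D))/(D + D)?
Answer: 14188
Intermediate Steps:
r(D) = -3*(D**2 + 186*D)/(2*D) (r(D) = -3*(D + ((D**2 + 184*D) + D))/(D + D) = -3*(D + (D**2 + 185*D))/(2*D) = -3*(D**2 + 186*D)*1/(2*D) = -3*(D**2 + 186*D)/(2*D))
r(a(10)) + 14482 = (-279 - 3/2*10) + 14482 = (-279 - 15) + 14482 = -294 + 14482 = 14188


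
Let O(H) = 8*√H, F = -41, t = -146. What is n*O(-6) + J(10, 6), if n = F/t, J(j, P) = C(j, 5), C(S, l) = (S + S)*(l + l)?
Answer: 200 + 164*I*√6/73 ≈ 200.0 + 5.503*I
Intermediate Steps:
C(S, l) = 4*S*l (C(S, l) = (2*S)*(2*l) = 4*S*l)
J(j, P) = 20*j (J(j, P) = 4*j*5 = 20*j)
n = 41/146 (n = -41/(-146) = -41*(-1/146) = 41/146 ≈ 0.28082)
n*O(-6) + J(10, 6) = 41*(8*√(-6))/146 + 20*10 = 41*(8*(I*√6))/146 + 200 = 41*(8*I*√6)/146 + 200 = 164*I*√6/73 + 200 = 200 + 164*I*√6/73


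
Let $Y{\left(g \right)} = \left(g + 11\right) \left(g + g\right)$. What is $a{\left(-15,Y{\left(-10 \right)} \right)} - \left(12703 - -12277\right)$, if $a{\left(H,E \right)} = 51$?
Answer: $-24929$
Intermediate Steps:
$Y{\left(g \right)} = 2 g \left(11 + g\right)$ ($Y{\left(g \right)} = \left(11 + g\right) 2 g = 2 g \left(11 + g\right)$)
$a{\left(-15,Y{\left(-10 \right)} \right)} - \left(12703 - -12277\right) = 51 - \left(12703 - -12277\right) = 51 - \left(12703 + 12277\right) = 51 - 24980 = -24929$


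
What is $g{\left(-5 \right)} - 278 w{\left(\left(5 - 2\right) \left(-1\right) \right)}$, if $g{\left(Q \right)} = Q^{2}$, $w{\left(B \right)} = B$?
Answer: $859$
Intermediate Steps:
$g{\left(-5 \right)} - 278 w{\left(\left(5 - 2\right) \left(-1\right) \right)} = \left(-5\right)^{2} - 278 \left(5 - 2\right) \left(-1\right) = 25 - 278 \cdot 3 \left(-1\right) = 25 - -834 = 25 + 834 = 859$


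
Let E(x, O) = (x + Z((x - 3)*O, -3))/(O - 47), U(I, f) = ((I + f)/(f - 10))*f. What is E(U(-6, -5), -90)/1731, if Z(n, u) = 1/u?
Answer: 4/237147 ≈ 1.6867e-5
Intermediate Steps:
U(I, f) = f*(I + f)/(-10 + f) (U(I, f) = ((I + f)/(-10 + f))*f = f*(I + f)/(-10 + f))
E(x, O) = (-⅓ + x)/(-47 + O) (E(x, O) = (x + 1/(-3))/(O - 47) = (x - ⅓)/(-47 + O) = (-⅓ + x)/(-47 + O))
E(U(-6, -5), -90)/1731 = ((-⅓ - 5*(-6 - 5)/(-10 - 5))/(-47 - 90))/1731 = ((-⅓ - 5*(-11)/(-15))/(-137))*(1/1731) = -(-⅓ - 5*(-1/15)*(-11))/137*(1/1731) = -(-⅓ - 11/3)/137*(1/1731) = -1/137*(-4)*(1/1731) = (4/137)*(1/1731) = 4/237147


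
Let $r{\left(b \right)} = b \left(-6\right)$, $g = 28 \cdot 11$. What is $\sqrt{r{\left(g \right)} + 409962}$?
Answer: $3 \sqrt{45346} \approx 638.84$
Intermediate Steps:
$g = 308$
$r{\left(b \right)} = - 6 b$
$\sqrt{r{\left(g \right)} + 409962} = \sqrt{\left(-6\right) 308 + 409962} = \sqrt{-1848 + 409962} = \sqrt{408114} = 3 \sqrt{45346}$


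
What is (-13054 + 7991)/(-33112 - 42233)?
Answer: 5063/75345 ≈ 0.067198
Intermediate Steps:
(-13054 + 7991)/(-33112 - 42233) = -5063/(-75345) = -5063*(-1/75345) = 5063/75345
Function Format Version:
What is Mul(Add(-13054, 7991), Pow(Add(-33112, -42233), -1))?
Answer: Rational(5063, 75345) ≈ 0.067198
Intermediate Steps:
Mul(Add(-13054, 7991), Pow(Add(-33112, -42233), -1)) = Mul(-5063, Pow(-75345, -1)) = Mul(-5063, Rational(-1, 75345)) = Rational(5063, 75345)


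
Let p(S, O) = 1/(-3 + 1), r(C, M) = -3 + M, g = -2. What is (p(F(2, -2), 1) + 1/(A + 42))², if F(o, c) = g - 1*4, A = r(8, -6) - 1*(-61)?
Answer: 529/2209 ≈ 0.23947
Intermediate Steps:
A = 52 (A = (-3 - 6) - 1*(-61) = -9 + 61 = 52)
F(o, c) = -6 (F(o, c) = -2 - 1*4 = -2 - 4 = -6)
p(S, O) = -½ (p(S, O) = 1/(-2) = -½)
(p(F(2, -2), 1) + 1/(A + 42))² = (-½ + 1/(52 + 42))² = (-½ + 1/94)² = (-23/47)² = 529/2209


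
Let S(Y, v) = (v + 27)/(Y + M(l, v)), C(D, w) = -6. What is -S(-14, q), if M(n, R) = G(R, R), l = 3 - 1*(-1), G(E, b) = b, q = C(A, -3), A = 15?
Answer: 21/20 ≈ 1.0500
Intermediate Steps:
q = -6
l = 4 (l = 3 + 1 = 4)
M(n, R) = R
S(Y, v) = (27 + v)/(Y + v) (S(Y, v) = (v + 27)/(Y + v) = (27 + v)/(Y + v))
-S(-14, q) = -(27 - 6)/(-14 - 6) = -21/(-20) = -(-1)*21/20 = -1*(-21/20) = 21/20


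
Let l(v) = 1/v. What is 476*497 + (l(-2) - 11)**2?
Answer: 946817/4 ≈ 2.3670e+5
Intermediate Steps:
476*497 + (l(-2) - 11)**2 = 476*497 + (1/(-2) - 11)**2 = 236572 + (-1/2 - 11)**2 = 236572 + (-23/2)**2 = 236572 + 529/4 = 946817/4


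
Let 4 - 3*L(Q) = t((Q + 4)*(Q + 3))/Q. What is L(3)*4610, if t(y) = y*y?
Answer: -2692240/3 ≈ -8.9741e+5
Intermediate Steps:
t(y) = y**2
L(Q) = 4/3 - (3 + Q)**2*(4 + Q)**2/(3*Q) (L(Q) = 4/3 - ((Q + 4)*(Q + 3))**2/(3*Q) = 4/3 - ((4 + Q)*(3 + Q))**2/(3*Q) = 4/3 - ((3 + Q)*(4 + Q))**2/(3*Q) = 4/3 - (3 + Q)**2*(4 + Q)**2/(3*Q))
L(3)*4610 = ((1/3)*(-(12 + 3**2 + 7*3)**2 + 4*3)/3)*4610 = ((1/3)*(1/3)*(-(12 + 9 + 21)**2 + 12))*4610 = ((1/3)*(1/3)*(-1*42**2 + 12))*4610 = ((1/3)*(1/3)*(-1*1764 + 12))*4610 = ((1/3)*(1/3)*(-1764 + 12))*4610 = ((1/3)*(1/3)*(-1752))*4610 = -584/3*4610 = -2692240/3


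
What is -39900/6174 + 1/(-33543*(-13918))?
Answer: -147836300051/22875722226 ≈ -6.4626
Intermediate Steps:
-39900/6174 + 1/(-33543*(-13918)) = -39900*1/6174 - 1/33543*(-1/13918) = -950/147 + 1/466851474 = -147836300051/22875722226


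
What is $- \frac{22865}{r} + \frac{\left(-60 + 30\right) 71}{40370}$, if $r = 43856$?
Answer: $- \frac{101647333}{177046672} \approx -0.57413$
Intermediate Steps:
$- \frac{22865}{r} + \frac{\left(-60 + 30\right) 71}{40370} = - \frac{22865}{43856} + \frac{\left(-60 + 30\right) 71}{40370} = \left(-22865\right) \frac{1}{43856} + \left(-30\right) 71 \cdot \frac{1}{40370} = - \frac{22865}{43856} - \frac{213}{4037} = - \frac{101647333}{177046672}$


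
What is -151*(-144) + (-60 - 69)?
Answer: 21615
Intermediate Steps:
-151*(-144) + (-60 - 69) = 21744 - 129 = 21615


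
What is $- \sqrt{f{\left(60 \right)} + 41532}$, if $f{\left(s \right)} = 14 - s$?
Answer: $- \sqrt{41486} \approx -203.68$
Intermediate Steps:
$- \sqrt{f{\left(60 \right)} + 41532} = - \sqrt{\left(14 - 60\right) + 41532} = - \sqrt{-46 + 41532} = - \sqrt{41486}$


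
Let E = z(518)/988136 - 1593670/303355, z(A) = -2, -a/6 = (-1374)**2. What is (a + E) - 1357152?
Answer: -2249839604748703/177370412 ≈ -1.2684e+7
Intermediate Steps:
a = -11327256 (a = -6*(-1374)**2 = -6*1887876 = -11327256)
E = -931812607/177370412 (E = -2/988136 - 1593670/303355 = -2*1/988136 - 1593670*1/303355 = -1/494068 - 1886/359 = -931812607/177370412 ≈ -5.2535)
(a + E) - 1357152 = (-11327256 - 931812607/177370412) - 1357152 = -2009120995362079/177370412 - 1357152 = -2249839604748703/177370412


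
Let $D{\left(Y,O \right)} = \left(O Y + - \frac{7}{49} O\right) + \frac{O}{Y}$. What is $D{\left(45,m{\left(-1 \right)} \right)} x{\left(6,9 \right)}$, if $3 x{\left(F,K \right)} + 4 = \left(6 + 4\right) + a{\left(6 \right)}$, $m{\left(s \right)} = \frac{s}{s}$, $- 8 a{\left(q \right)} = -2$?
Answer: $\frac{70685}{756} \approx 93.499$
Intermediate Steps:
$a{\left(q \right)} = \frac{1}{4}$ ($a{\left(q \right)} = \left(- \frac{1}{8}\right) \left(-2\right) = \frac{1}{4}$)
$m{\left(s \right)} = 1$
$x{\left(F,K \right)} = \frac{25}{12}$ ($x{\left(F,K \right)} = - \frac{4}{3} + \frac{\left(6 + 4\right) + \frac{1}{4}}{3} = - \frac{4}{3} + \frac{10 + \frac{1}{4}}{3} = - \frac{4}{3} + \frac{1}{3} \cdot \frac{41}{4} = - \frac{4}{3} + \frac{41}{12} = \frac{25}{12}$)
$D{\left(Y,O \right)} = - \frac{O}{7} + O Y + \frac{O}{Y}$ ($D{\left(Y,O \right)} = \left(O Y + \left(-7\right) \frac{1}{49} O\right) + \frac{O}{Y} = \left(O Y - \frac{O}{7}\right) + \frac{O}{Y} = \left(- \frac{O}{7} + O Y\right) + \frac{O}{Y} = - \frac{O}{7} + O Y + \frac{O}{Y}$)
$D{\left(45,m{\left(-1 \right)} \right)} x{\left(6,9 \right)} = \left(\left(- \frac{1}{7}\right) 1 + 1 \cdot 45 + 1 \cdot \frac{1}{45}\right) \frac{25}{12} = \left(- \frac{1}{7} + 45 + 1 \cdot \frac{1}{45}\right) \frac{25}{12} = \left(- \frac{1}{7} + 45 + \frac{1}{45}\right) \frac{25}{12} = \frac{14137}{315} \cdot \frac{25}{12} = \frac{70685}{756}$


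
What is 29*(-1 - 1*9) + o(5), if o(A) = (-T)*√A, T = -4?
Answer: -290 + 4*√5 ≈ -281.06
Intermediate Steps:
o(A) = 4*√A (o(A) = (-1*(-4))*√A = 4*√A)
29*(-1 - 1*9) + o(5) = 29*(-1 - 1*9) + 4*√5 = 29*(-1 - 9) + 4*√5 = 29*(-10) + 4*√5 = -290 + 4*√5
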